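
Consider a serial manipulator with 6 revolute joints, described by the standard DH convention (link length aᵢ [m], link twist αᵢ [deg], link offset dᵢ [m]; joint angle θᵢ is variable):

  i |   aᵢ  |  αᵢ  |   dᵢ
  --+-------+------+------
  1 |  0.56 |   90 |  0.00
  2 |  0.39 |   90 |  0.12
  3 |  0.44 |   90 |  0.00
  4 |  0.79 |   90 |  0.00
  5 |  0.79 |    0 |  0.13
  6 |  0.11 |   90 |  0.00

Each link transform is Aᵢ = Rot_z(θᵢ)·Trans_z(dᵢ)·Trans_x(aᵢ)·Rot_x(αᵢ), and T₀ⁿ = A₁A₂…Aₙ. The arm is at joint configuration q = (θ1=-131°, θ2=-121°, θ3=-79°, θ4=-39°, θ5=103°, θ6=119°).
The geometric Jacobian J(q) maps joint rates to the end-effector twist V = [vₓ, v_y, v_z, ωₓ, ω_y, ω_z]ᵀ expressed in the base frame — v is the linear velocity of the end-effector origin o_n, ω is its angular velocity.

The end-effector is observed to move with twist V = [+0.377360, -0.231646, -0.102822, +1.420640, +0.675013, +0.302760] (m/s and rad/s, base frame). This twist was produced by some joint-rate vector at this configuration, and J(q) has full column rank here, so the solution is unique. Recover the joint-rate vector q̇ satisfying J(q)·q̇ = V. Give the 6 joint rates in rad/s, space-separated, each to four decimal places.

0.5930 -0.0110 0.1030 -0.8550 -0.3220 -0.9430

o_n = [-0.0809, -1.2655, -0.0986]
J₁: ẑ×o_n = [1.2655, -0.0809, 0.0000], ω = ẑ
J2: z=[-0.7547, 0.6561, 0.0000] o=[-0.3674, -0.4226, 0.0000] → [-0.0647, -0.0744, 0.4482, -0.7547, 0.6561, 0.0000]
J3: z=[0.5624, 0.6469, 0.5150] o=[-0.3262, -0.1923, -0.3343] → [0.7052, -0.0062, -0.7622, 0.5624, 0.6469, 0.5150]
J4: z=[-0.1877, -0.5067, 0.8414] o=[0.0282, -0.4430, -0.4063] → [0.5361, -0.0340, 0.0991, -0.1877, -0.5067, 0.8414]
J5: z=[-0.9438, -0.1441, -0.2973] o=[0.2430, -1.1145, -0.7627] → [-0.1406, 0.7232, 0.0958, -0.9438, -0.1441, -0.2973]
J6: z=[-0.9438, -0.1441, -0.2973] o=[-0.0725, -1.3723, -0.0735] → [0.0354, -0.0211, -0.1020, -0.9438, -0.1441, -0.2973]
q̇ = J⁺·V = [0.5930, -0.0110, 0.1030, -0.8550, -0.3220, -0.9430]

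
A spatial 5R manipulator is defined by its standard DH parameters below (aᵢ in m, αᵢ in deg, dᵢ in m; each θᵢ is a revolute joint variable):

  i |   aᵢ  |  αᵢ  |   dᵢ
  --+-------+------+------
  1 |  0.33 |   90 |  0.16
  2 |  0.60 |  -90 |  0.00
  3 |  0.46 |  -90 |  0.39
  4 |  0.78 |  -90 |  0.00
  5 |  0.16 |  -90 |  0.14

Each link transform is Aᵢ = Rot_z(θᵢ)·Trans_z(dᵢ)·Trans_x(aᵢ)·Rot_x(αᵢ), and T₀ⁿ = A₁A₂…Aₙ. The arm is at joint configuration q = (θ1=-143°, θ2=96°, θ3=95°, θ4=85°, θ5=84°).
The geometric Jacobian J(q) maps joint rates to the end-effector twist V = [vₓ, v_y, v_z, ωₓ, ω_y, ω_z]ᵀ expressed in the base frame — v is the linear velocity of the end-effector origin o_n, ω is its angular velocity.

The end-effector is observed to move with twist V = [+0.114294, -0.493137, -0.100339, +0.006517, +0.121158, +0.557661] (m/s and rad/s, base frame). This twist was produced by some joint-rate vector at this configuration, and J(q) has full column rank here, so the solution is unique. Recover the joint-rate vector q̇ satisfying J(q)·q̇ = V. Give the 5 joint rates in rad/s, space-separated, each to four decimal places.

o_n = [-0.2913, -0.7233, 0.9240]
J₁: ẑ×o_n = [0.7233, -0.2913, 0.0000], ω = ẑ
J2: z=[-0.6018, 0.7986, 0.0000] o=[-0.2635, -0.1986, 0.1600] → [0.6102, 0.4598, 0.3379, -0.6018, 0.7986, 0.0000]
J3: z=[0.7943, 0.5985, -0.1045] o=[-0.2135, -0.1609, 0.7567] → [0.0414, -0.1248, -0.4002, 0.7943, 0.5985, -0.1045]
J4: z=[-0.1356, 0.0069, -0.9907] o=[0.3687, -0.2959, 0.6761] → [-0.4217, 0.6875, 0.0625, -0.1356, 0.0069, -0.9907]
J5: z=[-0.6592, 0.7459, 0.0955] o=[-0.2082, -0.8155, 0.7514] → [0.1200, 0.1059, 0.0012, -0.6592, 0.7459, 0.0955]
q̇ = J⁺·V = [-0.2290, -0.1310, 0.0210, -0.7680, 0.2930]

-0.2290 -0.1310 0.0210 -0.7680 0.2930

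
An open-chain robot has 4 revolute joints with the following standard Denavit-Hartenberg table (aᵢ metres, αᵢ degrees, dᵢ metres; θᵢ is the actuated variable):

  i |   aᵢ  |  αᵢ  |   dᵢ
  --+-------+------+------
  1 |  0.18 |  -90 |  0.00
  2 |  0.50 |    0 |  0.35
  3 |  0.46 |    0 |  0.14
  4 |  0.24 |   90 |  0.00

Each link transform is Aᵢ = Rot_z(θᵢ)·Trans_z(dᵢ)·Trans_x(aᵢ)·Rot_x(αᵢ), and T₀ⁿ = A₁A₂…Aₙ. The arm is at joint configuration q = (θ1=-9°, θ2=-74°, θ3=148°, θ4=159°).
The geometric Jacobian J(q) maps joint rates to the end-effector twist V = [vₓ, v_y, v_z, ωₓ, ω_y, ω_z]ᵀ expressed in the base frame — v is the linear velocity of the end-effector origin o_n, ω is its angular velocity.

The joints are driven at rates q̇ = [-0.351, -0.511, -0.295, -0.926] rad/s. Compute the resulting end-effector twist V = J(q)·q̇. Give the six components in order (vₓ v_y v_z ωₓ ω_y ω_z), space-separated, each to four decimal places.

o_n = [0.3731, 0.4370, 0.2301]
J₁: ẑ×o_n = [-0.4370, 0.3731, 0.0000], ω = ẑ
J2: z=[0.1564, 0.9877, 0.0000] o=[0.1778, -0.0282, 0.0000] → [0.2273, -0.0360, -0.1202, 0.1564, 0.9877, 0.0000]
J3: z=[0.1564, 0.9877, 0.0000] o=[0.3687, 0.2960, 0.4806] → [-0.2474, 0.0392, 0.0176, 0.1564, 0.9877, 0.0000]
J4: z=[0.1564, 0.9877, 0.0000] o=[0.5158, 0.4144, 0.0385] → [0.1893, -0.0300, 0.1444, 0.1564, 0.9877, 0.0000]
V = J·q̇ = [-0.0651, -0.0964, -0.0775, -0.2709, -1.7107, -0.3510]

-0.0651 -0.0964 -0.0775 -0.2709 -1.7107 -0.3510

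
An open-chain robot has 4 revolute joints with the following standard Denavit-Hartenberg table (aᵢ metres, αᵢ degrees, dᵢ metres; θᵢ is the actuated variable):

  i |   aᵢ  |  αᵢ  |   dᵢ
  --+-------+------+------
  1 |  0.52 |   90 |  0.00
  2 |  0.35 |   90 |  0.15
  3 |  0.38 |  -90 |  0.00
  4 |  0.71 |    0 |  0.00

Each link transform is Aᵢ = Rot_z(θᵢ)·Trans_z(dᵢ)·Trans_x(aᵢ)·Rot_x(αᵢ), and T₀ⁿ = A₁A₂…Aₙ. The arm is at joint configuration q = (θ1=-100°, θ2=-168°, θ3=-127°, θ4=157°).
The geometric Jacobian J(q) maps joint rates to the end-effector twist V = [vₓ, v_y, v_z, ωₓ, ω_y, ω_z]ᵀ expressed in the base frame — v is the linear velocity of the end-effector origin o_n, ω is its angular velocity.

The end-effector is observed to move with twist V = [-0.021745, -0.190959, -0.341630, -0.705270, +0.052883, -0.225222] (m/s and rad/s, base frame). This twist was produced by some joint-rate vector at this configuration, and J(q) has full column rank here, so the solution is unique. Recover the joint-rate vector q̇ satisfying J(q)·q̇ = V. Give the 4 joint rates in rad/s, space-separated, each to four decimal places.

-0.1860 0.6580 -0.0530 -0.0760

o_n = [-0.3758, -0.0092, -0.3784]
J₁: ẑ×o_n = [0.0092, -0.3758, 0.0000], ω = ẑ
J2: z=[-0.9848, 0.1736, 0.0000] o=[-0.0903, -0.5121, 0.0000] → [-0.0657, -0.3726, -0.4457, -0.9848, 0.1736, 0.0000]
J3: z=[0.0361, 0.2048, 0.9781] o=[-0.1786, -0.1489, -0.0728] → [-0.1992, -0.1819, 0.0454, 0.0361, 0.2048, 0.9781]
J4: z=[0.7283, 0.6648, -0.1660] o=[0.0815, -0.4219, -0.0252] → [-0.1662, 0.3331, 0.6046, 0.7283, 0.6648, -0.1660]
q̇ = J⁺·V = [-0.1860, 0.6580, -0.0530, -0.0760]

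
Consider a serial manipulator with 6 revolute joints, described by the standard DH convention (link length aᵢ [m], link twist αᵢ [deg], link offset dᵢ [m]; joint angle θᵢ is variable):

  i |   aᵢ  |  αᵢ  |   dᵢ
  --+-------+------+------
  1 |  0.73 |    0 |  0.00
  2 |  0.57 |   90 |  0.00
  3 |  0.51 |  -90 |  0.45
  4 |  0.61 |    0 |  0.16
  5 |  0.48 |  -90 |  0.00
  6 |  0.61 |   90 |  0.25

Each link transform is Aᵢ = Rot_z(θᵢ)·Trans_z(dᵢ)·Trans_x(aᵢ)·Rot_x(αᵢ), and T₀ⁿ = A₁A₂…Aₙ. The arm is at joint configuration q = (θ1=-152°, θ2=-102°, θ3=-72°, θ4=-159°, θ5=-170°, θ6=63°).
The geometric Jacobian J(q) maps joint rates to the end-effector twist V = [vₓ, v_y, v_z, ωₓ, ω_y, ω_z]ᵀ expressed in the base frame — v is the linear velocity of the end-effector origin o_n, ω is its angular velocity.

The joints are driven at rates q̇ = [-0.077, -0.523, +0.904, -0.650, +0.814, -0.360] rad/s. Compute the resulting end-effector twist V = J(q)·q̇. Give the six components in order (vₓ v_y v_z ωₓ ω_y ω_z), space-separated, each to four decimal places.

o_n = [-0.6784, 0.0092, -0.5565]
J₁: ẑ×o_n = [-0.0092, -0.6784, 0.0000], ω = ẑ
J2: z=[0.0000, 0.0000, 1.0000] o=[-0.6446, -0.3427, 0.0000] → [-0.3519, -0.0338, 0.0000, 0.0000, 0.0000, 1.0000]
J3: z=[0.9613, 0.2756, 0.0000] o=[-0.8017, 0.2052, 0.0000] → [-0.1534, 0.5350, -0.2224, 0.9613, 0.2756, 0.0000]
J4: z=[-0.2621, 0.9142, 0.3090] o=[-0.4125, 0.4807, -0.4850] → [0.0803, -0.1009, 0.3667, -0.2621, 0.9142, 0.3090]
J5: z=[-0.2621, 0.9142, 0.3090] o=[-0.1958, 0.5181, 0.1060] → [-0.4485, -0.3228, 0.5746, -0.2621, 0.9142, 0.3090]
J6: z=[-0.7801, -0.3893, 0.4898] o=[-0.4685, 0.5722, -0.2853] → [0.3814, -0.3144, 0.3575, -0.7801, -0.3893, 0.4898]
V = J·q̇ = [-0.5085, 0.4696, -0.1004, 1.1068, 0.5392, -0.7257]

-0.5085 0.4696 -0.1004 1.1068 0.5392 -0.7257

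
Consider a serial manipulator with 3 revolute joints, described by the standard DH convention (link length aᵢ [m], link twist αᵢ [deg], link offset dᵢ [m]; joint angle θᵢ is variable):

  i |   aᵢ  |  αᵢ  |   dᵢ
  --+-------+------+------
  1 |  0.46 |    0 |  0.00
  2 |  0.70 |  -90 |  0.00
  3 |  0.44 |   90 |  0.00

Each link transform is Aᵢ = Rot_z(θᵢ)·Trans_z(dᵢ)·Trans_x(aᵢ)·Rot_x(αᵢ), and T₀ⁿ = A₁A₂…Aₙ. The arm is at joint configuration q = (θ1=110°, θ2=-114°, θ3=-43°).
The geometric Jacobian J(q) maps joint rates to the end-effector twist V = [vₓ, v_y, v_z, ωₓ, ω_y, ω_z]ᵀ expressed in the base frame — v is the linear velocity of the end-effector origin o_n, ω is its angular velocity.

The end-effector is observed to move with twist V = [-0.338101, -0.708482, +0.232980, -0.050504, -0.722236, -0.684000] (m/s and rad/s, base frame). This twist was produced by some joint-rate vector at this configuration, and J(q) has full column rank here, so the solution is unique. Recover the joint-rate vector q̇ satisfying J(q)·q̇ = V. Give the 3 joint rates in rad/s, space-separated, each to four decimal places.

o_n = [0.8620, 0.3610, 0.3001]
J₁: ẑ×o_n = [-0.3610, 0.8620, 0.0000], ω = ẑ
J2: z=[0.0000, 0.0000, 1.0000] o=[-0.1573, 0.4323, 0.0000] → [0.0713, 1.0193, -0.0000, 0.0000, 0.0000, 1.0000]
J3: z=[0.0698, 0.9976, 0.0000] o=[0.5410, 0.3834, 0.0000] → [0.2993, -0.0209, -0.3218, 0.0698, 0.9976, 0.0000]
q̇ = J⁺·V = [0.1680, -0.8520, -0.7240]

0.1680 -0.8520 -0.7240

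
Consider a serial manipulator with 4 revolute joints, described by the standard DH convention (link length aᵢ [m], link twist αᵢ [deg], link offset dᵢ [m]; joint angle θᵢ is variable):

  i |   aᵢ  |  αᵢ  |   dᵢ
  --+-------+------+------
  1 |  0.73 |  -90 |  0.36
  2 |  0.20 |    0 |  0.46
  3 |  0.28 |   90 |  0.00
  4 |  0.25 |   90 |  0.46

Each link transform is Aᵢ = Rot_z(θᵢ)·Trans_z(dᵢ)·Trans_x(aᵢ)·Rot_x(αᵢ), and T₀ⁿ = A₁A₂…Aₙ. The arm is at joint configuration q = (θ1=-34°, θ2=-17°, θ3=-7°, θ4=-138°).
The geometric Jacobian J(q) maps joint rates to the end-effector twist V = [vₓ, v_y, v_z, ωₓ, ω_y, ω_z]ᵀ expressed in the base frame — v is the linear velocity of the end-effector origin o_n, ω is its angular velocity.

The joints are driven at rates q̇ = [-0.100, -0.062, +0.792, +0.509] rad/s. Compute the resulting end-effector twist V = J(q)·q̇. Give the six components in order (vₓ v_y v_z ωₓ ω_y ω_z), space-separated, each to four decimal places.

o_n = [0.8437, -0.2160, 0.8770]
J₁: ẑ×o_n = [0.2160, 0.8437, -0.0000], ω = ẑ
J2: z=[0.5592, 0.8290, 0.0000] o=[0.6052, -0.4082, 0.3600] → [0.4286, -0.2891, -0.0902, 0.5592, 0.8290, 0.0000]
J3: z=[0.5592, 0.8290, 0.0000] o=[1.0210, -0.1338, 0.4185] → [0.3802, -0.2564, 0.1010, 0.5592, 0.8290, 0.0000]
J4: z=[-0.3372, 0.2274, 0.9135] o=[1.2331, -0.2768, 0.5324] → [0.0228, -0.2395, 0.0680, -0.3372, 0.2274, 0.9135]
V = J·q̇ = [0.2645, -0.3914, 0.1202, 0.2366, 0.7210, 0.3650]

0.2645 -0.3914 0.1202 0.2366 0.7210 0.3650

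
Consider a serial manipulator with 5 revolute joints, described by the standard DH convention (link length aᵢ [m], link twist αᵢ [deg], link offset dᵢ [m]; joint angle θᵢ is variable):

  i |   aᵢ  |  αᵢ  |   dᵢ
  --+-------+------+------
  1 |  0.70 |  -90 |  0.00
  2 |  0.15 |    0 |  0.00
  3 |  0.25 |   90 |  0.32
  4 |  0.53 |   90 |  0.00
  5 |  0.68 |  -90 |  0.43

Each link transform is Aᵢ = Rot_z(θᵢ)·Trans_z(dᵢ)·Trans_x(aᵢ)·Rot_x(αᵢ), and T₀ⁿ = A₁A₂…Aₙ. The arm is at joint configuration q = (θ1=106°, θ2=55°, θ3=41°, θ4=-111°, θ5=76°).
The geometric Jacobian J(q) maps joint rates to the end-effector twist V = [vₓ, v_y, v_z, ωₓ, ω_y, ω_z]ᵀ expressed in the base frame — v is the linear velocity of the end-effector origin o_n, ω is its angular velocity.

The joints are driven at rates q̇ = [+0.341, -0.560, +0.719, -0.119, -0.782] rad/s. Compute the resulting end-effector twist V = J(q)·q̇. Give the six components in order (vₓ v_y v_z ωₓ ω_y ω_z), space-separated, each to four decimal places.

-0.1194 0.0470 0.1930 0.1702 -0.1537 -0.3726

o_n = [-0.2415, 1.4746, 0.2063]
J₁: ẑ×o_n = [-1.4746, -0.2415, 0.0000], ω = ẑ
J2: z=[-0.9613, -0.2756, 0.0000] o=[-0.1929, 0.6729, 0.0000] → [-0.0569, 0.1983, -0.7841, -0.9613, -0.2756, 0.0000]
J3: z=[-0.9613, -0.2756, 0.0000] o=[-0.2167, 0.7556, -0.1229] → [-0.0907, 0.3164, -0.6980, -0.9613, -0.2756, 0.0000]
J4: z=[-0.2741, 0.9560, -0.1045] o=[-0.5171, 0.6423, -0.3715] → [0.6394, 0.1296, -0.4916, -0.2741, 0.9560, -0.1045]
J5: z=[-0.3714, -0.0050, 0.9285] o=[-0.0469, 0.7977, -0.1826] → [-0.6304, -0.0363, -0.2524, -0.3714, -0.0050, 0.9285]
V = J·q̇ = [-0.1194, 0.0470, 0.1930, 0.1702, -0.1537, -0.3726]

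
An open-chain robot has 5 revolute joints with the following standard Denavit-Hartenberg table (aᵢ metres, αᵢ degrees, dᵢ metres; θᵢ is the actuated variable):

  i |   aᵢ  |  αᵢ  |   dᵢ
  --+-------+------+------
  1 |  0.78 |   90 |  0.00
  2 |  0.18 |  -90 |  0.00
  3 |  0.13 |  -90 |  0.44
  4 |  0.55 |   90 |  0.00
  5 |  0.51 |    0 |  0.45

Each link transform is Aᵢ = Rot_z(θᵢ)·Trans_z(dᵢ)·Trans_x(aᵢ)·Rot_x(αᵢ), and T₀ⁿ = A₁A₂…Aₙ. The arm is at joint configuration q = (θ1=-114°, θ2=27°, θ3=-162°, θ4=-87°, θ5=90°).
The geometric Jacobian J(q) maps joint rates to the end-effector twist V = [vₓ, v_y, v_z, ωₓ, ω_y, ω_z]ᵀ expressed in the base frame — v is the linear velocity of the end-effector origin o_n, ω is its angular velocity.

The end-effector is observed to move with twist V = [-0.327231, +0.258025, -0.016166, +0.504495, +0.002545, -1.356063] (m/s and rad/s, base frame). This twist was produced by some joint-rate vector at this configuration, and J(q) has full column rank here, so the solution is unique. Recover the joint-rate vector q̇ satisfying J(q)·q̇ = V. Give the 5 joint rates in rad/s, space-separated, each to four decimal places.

-0.1120 0.0410 -0.9850 -0.7080 -0.5590

o_n = [-0.7138, -0.6315, 1.1811]
J₁: ẑ×o_n = [0.6315, -0.7138, 0.0000], ω = ẑ
J2: z=[-0.9135, 0.4067, 0.0000] o=[-0.3173, -0.7126, 0.0000] → [0.4804, 1.0790, 0.0873, -0.9135, 0.4067, 0.0000]
J3: z=[0.1847, 0.4147, 0.8910] o=[-0.3825, -0.8591, 0.0817] → [0.2532, -0.4982, 0.1794, 0.1847, 0.4147, 0.8910]
J4: z=[-0.9808, 0.1353, 0.1403] o=[-0.2931, -0.5596, 0.4176] → [0.1134, 0.6899, 0.1274, -0.9808, 0.1353, 0.1403]
J5: z=[-0.0526, -0.8769, 0.4778] o=[-0.1899, -0.3059, 0.8946] → [-0.0957, -0.2352, -0.4423, -0.0526, -0.8769, 0.4778]
q̇ = J⁺·V = [-0.1120, 0.0410, -0.9850, -0.7080, -0.5590]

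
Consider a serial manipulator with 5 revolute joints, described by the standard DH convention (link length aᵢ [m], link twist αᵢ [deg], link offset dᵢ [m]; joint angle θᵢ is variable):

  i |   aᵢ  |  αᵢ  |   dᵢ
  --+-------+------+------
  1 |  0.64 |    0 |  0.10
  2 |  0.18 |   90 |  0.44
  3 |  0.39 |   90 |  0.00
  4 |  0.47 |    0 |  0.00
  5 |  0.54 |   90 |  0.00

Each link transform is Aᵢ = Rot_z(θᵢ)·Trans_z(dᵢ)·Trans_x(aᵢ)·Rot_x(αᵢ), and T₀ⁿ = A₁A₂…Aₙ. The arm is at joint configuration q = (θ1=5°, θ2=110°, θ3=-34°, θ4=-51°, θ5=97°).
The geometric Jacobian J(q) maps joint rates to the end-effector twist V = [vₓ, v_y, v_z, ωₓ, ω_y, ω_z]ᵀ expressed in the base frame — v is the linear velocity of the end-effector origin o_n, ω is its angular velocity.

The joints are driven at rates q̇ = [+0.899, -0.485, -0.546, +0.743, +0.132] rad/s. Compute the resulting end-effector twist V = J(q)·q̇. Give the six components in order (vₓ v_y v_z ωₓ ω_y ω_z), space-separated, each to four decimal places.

0.2058 0.2830 -0.4419 -0.2881 -0.6742 -0.3114

o_n = [0.2108, 1.0258, -0.0532]
J₁: ẑ×o_n = [-1.0258, 0.2108, 0.0000], ω = ẑ
J2: z=[0.0000, 0.0000, 1.0000] o=[0.6376, 0.0558, 0.1000] → [-0.9701, -0.4268, 0.0000, 0.0000, 0.0000, 1.0000]
J3: z=[0.9063, 0.4226, 0.0000] o=[0.5615, 0.2189, 0.5400] → [-0.2507, 0.5377, 0.8795, 0.9063, 0.4226, 0.0000]
J4: z=[0.2363, -0.5068, -0.8290] o=[0.4249, 0.5119, 0.3219] → [0.6162, 0.2661, 0.0130, 0.2363, -0.5068, -0.8290]
J5: z=[0.2363, -0.5068, -0.8290] o=[-0.0098, 0.5798, 0.1565] → [0.4761, -0.1333, 0.2172, 0.2363, -0.5068, -0.8290]
V = J·q̇ = [0.2058, 0.2830, -0.4419, -0.2881, -0.6742, -0.3114]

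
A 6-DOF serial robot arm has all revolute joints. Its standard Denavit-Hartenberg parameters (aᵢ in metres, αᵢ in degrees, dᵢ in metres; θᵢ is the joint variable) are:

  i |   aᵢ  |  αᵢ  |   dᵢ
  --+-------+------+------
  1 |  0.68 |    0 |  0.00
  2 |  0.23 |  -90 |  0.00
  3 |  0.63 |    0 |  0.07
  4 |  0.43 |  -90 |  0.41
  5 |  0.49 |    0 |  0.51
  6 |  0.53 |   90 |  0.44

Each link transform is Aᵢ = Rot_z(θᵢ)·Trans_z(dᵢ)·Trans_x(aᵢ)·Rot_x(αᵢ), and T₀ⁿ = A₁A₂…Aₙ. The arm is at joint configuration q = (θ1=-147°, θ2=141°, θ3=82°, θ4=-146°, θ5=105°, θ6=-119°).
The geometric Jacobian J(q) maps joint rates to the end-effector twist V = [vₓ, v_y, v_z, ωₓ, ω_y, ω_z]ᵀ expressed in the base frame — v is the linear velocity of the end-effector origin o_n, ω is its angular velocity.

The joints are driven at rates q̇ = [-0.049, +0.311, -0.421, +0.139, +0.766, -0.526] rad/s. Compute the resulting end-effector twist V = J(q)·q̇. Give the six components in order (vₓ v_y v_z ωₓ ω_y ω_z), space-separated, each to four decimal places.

o_n = [0.9653, -0.3961, -0.3056]
J₁: ẑ×o_n = [0.3961, 0.9653, -0.0000], ω = ẑ
J2: z=[0.0000, 0.0000, 1.0000] o=[-0.5703, -0.3704, 0.0000] → [0.0257, 1.5356, -0.0000, 0.0000, 0.0000, 1.0000]
J3: z=[0.1045, 0.9945, 0.0000] o=[-0.3416, -0.3944, 0.0000] → [-0.3039, 0.0319, -1.2999, 0.1045, 0.9945, 0.0000]
J4: z=[0.1045, 0.9945, 0.0000] o=[-0.2470, -0.3339, -0.6239] → [0.3165, -0.0333, -1.2122, 0.1045, 0.9945, 0.0000]
J5: z=[0.8939, -0.0939, -0.4384] o=[-0.0167, 0.0541, -0.2374] → [-0.1909, -0.3695, -0.3102, 0.8939, -0.0939, -0.4384]
J6: z=[0.8939, -0.0939, -0.4384] o=[0.3344, -0.4587, -0.5749] → [0.0021, -0.5173, 0.1152, 0.8939, -0.0939, -0.4384]
V = J·q̇ = [0.0132, 0.4013, 0.0806, 0.1851, -0.3030, 0.1568]

0.0132 0.4013 0.0806 0.1851 -0.3030 0.1568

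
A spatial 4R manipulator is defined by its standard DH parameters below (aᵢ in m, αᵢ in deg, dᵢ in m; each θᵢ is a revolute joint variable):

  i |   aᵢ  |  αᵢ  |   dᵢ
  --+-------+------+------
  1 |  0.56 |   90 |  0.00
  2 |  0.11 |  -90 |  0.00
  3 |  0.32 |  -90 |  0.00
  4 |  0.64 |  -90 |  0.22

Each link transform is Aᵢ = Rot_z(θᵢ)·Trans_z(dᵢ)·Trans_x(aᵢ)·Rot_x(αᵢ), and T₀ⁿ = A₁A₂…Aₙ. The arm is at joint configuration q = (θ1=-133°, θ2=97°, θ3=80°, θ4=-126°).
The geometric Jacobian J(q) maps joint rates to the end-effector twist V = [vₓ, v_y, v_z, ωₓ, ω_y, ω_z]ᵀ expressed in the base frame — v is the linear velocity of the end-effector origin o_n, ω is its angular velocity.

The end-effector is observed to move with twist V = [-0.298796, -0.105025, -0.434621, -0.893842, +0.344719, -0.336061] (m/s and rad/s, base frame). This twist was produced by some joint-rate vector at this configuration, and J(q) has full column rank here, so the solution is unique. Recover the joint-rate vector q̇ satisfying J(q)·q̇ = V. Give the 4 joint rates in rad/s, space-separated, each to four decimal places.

-0.7560 0.8230 -0.4060 -0.3790

o_n = [-0.0536, -0.0324, -0.1786]
J₁: ẑ×o_n = [0.0324, -0.0536, 0.0000], ω = ẑ
J2: z=[-0.7314, 0.6820, 0.0000] o=[-0.3819, -0.4096, 0.0000] → [-0.1218, -0.1307, -0.4997, -0.7314, 0.6820, 0.0000]
J3: z=[0.6769, 0.7259, -0.1219] o=[-0.3728, -0.3998, 0.1092] → [-0.1642, 0.1559, 0.0170, 0.6769, 0.7259, -0.1219]
J4: z=[0.0451, -0.2062, -0.9775] o=[-0.1377, -0.6097, 0.1643] → [0.6350, -0.0667, 0.0434, 0.0451, -0.2062, -0.9775]
q̇ = J⁺·V = [-0.7560, 0.8230, -0.4060, -0.3790]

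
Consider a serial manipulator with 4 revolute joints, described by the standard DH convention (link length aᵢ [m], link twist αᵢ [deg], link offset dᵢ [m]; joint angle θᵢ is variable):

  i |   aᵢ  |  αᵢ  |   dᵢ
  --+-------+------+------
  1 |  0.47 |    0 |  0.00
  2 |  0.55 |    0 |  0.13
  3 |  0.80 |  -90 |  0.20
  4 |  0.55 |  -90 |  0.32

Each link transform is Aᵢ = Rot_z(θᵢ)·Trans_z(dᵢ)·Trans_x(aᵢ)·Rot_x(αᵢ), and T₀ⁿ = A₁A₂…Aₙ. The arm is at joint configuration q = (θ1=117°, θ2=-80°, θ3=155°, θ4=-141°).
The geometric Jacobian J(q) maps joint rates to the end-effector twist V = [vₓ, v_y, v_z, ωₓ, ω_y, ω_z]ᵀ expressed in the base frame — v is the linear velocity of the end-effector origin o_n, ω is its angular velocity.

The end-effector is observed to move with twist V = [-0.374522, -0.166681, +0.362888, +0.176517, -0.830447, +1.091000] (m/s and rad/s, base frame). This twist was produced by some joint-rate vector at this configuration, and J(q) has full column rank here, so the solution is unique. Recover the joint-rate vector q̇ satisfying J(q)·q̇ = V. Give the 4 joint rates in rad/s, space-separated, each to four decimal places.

o_n = [-0.0720, 0.3593, 0.6761]
J₁: ẑ×o_n = [-0.3593, -0.0720, 0.0000], ω = ẑ
J2: z=[0.0000, 0.0000, 1.0000] o=[-0.2134, 0.4188, 0.0000] → [0.0595, 0.1414, -0.0000, 0.0000, 0.0000, 1.0000]
J3: z=[0.0000, 0.0000, 1.0000] o=[0.2259, 0.7498, 0.1300] → [0.3905, -0.2979, 0.0000, 0.0000, 0.0000, 1.0000]
J4: z=[0.2079, -0.9781, 0.0000] o=[-0.5566, 0.5834, 0.3300] → [-0.3386, -0.0720, 0.4274, 0.2079, -0.9781, 0.0000]
q̇ = J⁺·V = [0.6000, 0.1910, 0.3000, 0.8490]

0.6000 0.1910 0.3000 0.8490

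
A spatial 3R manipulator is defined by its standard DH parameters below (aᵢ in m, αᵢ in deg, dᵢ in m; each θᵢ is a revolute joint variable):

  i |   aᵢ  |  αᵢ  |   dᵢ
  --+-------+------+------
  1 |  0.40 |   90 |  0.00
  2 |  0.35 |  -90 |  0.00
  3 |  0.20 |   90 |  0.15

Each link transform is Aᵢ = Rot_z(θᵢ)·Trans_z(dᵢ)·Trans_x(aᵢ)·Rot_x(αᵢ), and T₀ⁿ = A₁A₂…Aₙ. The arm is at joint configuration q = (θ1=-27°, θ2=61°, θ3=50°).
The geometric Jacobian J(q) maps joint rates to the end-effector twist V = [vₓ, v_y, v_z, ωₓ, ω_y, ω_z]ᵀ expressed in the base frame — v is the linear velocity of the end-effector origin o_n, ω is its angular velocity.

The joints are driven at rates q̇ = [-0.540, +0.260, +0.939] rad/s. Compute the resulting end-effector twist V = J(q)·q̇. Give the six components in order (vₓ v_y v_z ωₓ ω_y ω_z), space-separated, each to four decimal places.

-0.1702 -0.0813 -0.0996 -0.8498 0.1412 -0.0848

o_n = [0.5158, -0.0909, 0.4913]
J₁: ẑ×o_n = [0.0909, 0.5158, -0.0000], ω = ẑ
J2: z=[-0.4540, -0.8910, 0.0000] o=[0.3564, -0.1816, 0.0000] → [-0.4377, 0.2230, 0.1008, -0.4540, -0.8910, 0.0000]
J3: z=[-0.7793, 0.3971, 0.4848] o=[0.5076, -0.2586, 0.3061] → [-0.0078, 0.1483, -0.1340, -0.7793, 0.3971, 0.4848]
V = J·q̇ = [-0.1702, -0.0813, -0.0996, -0.8498, 0.1412, -0.0848]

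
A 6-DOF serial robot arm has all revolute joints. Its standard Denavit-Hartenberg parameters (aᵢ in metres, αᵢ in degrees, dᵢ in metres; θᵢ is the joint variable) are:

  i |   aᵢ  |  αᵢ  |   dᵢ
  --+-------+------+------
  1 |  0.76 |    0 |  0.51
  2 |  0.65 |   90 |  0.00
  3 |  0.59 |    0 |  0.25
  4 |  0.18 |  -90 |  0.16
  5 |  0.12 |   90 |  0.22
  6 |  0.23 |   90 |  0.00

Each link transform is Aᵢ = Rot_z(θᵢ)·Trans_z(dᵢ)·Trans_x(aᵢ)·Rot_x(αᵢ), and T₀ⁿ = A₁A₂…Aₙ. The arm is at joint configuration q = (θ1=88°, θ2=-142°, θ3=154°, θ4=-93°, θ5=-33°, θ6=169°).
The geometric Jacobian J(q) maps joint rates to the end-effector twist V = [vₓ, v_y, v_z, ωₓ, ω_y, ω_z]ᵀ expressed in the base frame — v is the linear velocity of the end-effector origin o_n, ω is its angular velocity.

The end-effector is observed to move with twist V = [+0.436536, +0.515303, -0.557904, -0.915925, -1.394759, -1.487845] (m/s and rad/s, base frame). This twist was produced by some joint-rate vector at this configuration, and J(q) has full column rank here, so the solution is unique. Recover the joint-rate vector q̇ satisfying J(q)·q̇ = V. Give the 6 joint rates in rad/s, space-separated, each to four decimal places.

o_n = [-0.2978, 0.6065, 0.9764]
J₁: ẑ×o_n = [-0.6065, -0.2978, 0.0000], ω = ẑ
J2: z=[0.0000, 0.0000, 1.0000] o=[0.0265, 0.7595, 0.5100] → [0.1531, -0.3244, 0.0000, 0.0000, 0.0000, 1.0000]
J3: z=[-0.8090, -0.5878, 0.0000] o=[0.4086, 0.2337, 0.5100] → [-0.2742, 0.3773, -0.7168, -0.8090, -0.5878, 0.0000]
J4: z=[-0.8090, -0.5878, 0.0000] o=[-0.1054, 0.5157, 0.7686] → [-0.1221, 0.1681, -0.1865, -0.8090, -0.5878, 0.0000]
J5: z=[-0.5141, 0.7076, 0.4848] o=[-0.1835, 0.3511, 0.9261] → [-0.0882, -0.0295, -0.0504, -0.5141, 0.7076, 0.4848]
J6: z=[-0.8337, -0.2793, -0.4764] o=[-0.3208, 0.4289, 1.1208] → [0.1249, -0.1313, -0.1416, -0.8337, -0.2793, -0.4764]
q̇ = J⁺·V = [-0.8580, 0.0260, 0.5970, 0.5210, -0.8340, 0.5280]

-0.8580 0.0260 0.5970 0.5210 -0.8340 0.5280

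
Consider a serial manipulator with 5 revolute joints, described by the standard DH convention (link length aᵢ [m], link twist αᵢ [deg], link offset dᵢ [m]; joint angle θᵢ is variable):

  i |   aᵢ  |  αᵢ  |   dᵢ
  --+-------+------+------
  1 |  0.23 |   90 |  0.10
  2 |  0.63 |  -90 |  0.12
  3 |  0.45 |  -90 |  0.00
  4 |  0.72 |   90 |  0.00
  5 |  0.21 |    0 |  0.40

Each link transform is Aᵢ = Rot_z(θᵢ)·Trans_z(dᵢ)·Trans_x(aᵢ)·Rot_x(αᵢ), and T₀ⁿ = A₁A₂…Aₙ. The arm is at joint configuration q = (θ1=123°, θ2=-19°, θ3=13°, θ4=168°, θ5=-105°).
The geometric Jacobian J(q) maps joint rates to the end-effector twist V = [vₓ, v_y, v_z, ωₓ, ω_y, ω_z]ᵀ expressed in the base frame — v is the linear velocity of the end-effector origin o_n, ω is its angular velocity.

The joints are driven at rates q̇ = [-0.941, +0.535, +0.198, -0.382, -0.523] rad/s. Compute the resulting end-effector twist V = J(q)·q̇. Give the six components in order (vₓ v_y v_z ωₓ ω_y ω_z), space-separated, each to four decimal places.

o_n = [-0.0314, 0.6804, -0.5833]
J₁: ẑ×o_n = [-0.6804, -0.0314, 0.0000], ω = ẑ
J2: z=[0.8387, 0.5446, 0.0000] o=[-0.1253, 0.1929, 0.1000] → [-0.3722, 0.5731, 0.3577, 0.8387, 0.5446, 0.0000]
J3: z=[-0.1773, 0.2730, 0.9455] o=[-0.3491, 0.7578, -0.1051] → [-0.0573, 0.2155, -0.0730, -0.1773, 0.2730, 0.9455]
J4: z=[-0.7013, -0.7091, 0.0732] o=[-0.6597, 1.0504, -0.2479] → [0.2650, -0.1893, 0.7050, -0.7013, -0.7091, 0.0732]
J5: z=[0.0299, -0.1319, -0.9908] o=[-0.1470, 0.5516, -0.1660] → [0.1826, -0.1020, 0.0191, 0.0299, -0.1319, -0.9908]
V = J·q̇ = [0.2330, 0.5045, -0.1024, 0.6659, 0.6853, -0.2636]

0.2330 0.5045 -0.1024 0.6659 0.6853 -0.2636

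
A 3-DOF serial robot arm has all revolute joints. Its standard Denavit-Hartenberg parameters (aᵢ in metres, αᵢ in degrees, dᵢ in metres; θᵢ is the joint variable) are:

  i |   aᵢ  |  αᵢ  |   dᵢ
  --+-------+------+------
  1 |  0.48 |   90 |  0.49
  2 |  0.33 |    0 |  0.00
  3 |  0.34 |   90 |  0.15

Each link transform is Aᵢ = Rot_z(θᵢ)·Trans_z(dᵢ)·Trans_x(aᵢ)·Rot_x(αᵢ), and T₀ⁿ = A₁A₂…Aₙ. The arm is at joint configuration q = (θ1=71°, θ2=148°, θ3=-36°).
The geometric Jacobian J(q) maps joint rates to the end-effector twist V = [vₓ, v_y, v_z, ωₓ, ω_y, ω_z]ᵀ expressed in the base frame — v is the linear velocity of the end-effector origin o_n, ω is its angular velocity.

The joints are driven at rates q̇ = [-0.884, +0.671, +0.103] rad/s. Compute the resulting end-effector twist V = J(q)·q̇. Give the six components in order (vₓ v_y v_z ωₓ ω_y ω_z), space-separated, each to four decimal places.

o_n = [0.1655, 0.0200, 0.9801]
J₁: ẑ×o_n = [-0.0200, 0.1655, 0.0000], ω = ẑ
J2: z=[0.9455, -0.3256, 0.0000] o=[0.1563, 0.4538, 0.4900] → [-0.1596, -0.4634, -0.4072, 0.9455, -0.3256, 0.0000]
J3: z=[0.9455, -0.3256, 0.0000] o=[0.0652, 0.1892, 0.6649] → [-0.1026, -0.2981, -0.1274, 0.9455, -0.3256, 0.0000]
V = J·q̇ = [-0.1000, -0.4880, -0.2864, 0.7318, -0.2520, -0.8840]

-0.1000 -0.4880 -0.2864 0.7318 -0.2520 -0.8840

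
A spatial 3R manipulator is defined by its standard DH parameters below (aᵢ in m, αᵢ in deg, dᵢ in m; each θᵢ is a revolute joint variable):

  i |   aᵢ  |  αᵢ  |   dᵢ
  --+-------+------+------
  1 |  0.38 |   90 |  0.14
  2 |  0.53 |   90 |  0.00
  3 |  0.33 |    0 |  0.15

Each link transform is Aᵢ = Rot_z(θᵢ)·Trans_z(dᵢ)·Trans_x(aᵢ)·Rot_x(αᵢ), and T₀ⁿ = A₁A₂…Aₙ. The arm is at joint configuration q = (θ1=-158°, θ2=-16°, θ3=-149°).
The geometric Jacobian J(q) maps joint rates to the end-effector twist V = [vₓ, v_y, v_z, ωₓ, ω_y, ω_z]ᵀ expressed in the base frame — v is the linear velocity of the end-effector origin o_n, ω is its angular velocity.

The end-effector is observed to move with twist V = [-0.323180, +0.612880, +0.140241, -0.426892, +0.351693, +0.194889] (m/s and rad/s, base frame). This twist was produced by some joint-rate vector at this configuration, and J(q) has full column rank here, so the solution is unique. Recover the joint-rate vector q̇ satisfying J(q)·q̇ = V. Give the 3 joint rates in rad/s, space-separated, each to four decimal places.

o_n = [-0.4706, -0.3734, -0.0723]
J₁: ẑ×o_n = [0.3734, -0.4706, 0.0000], ω = ẑ
J2: z=[-0.3746, 0.9272, 0.0000] o=[-0.3523, -0.1424, 0.1400] → [-0.1968, -0.0795, 0.1962, -0.3746, 0.9272, 0.0000]
J3: z=[0.2556, 0.1033, -0.9613] o=[-0.8247, -0.3332, -0.0061] → [-0.0455, -0.3235, -0.0468, 0.2556, 0.1033, -0.9613]
q̇ = J⁺·V = [-0.7260, 0.4860, -0.9580]

-0.7260 0.4860 -0.9580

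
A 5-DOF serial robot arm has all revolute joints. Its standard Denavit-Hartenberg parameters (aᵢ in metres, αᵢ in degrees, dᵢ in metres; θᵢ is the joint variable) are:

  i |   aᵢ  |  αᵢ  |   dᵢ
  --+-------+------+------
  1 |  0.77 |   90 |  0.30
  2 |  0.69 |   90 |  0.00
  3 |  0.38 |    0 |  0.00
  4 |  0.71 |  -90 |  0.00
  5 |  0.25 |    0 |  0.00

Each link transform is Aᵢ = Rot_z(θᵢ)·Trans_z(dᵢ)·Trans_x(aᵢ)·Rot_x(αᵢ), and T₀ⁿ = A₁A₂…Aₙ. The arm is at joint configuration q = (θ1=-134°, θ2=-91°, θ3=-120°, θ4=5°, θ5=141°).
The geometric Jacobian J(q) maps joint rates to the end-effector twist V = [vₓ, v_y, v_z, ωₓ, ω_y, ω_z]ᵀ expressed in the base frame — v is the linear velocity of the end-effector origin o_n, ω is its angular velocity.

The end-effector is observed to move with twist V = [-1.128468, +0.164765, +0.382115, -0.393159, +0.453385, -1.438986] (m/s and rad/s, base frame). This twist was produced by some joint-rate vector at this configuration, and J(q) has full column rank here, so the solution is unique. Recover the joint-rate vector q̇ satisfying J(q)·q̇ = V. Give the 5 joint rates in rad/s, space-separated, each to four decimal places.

o_n = [-0.0678, -1.2168, 0.0152]
J₁: ẑ×o_n = [1.2168, -0.0678, 0.0000], ω = ẑ
J2: z=[-0.7193, 0.6947, 0.0000] o=[-0.5349, -0.5539, 0.3000] → [-0.1978, -0.2048, 0.1524, -0.7193, 0.6947, 0.0000]
J3: z=[0.6946, 0.7192, 0.0175] o=[-0.5265, -0.5452, -0.3899] → [0.3031, -0.2734, -0.7964, 0.6946, 0.7192, 0.0175]
J4: z=[0.6946, 0.7192, 0.0175] o=[-0.2921, -0.7762, -0.1999] → [0.1624, -0.1455, -0.4673, 0.6946, 0.7192, 0.0175]
J5: z=[0.3150, -0.2822, -0.9062] o=[0.1671, -1.2270, 0.1001] → [0.0332, 0.2396, -0.0631, 0.3150, -0.2822, -0.9062]
q̇ = J⁺·V = [-0.6930, 0.9460, -0.9380, 0.9780, 0.8240]

-0.6930 0.9460 -0.9380 0.9780 0.8240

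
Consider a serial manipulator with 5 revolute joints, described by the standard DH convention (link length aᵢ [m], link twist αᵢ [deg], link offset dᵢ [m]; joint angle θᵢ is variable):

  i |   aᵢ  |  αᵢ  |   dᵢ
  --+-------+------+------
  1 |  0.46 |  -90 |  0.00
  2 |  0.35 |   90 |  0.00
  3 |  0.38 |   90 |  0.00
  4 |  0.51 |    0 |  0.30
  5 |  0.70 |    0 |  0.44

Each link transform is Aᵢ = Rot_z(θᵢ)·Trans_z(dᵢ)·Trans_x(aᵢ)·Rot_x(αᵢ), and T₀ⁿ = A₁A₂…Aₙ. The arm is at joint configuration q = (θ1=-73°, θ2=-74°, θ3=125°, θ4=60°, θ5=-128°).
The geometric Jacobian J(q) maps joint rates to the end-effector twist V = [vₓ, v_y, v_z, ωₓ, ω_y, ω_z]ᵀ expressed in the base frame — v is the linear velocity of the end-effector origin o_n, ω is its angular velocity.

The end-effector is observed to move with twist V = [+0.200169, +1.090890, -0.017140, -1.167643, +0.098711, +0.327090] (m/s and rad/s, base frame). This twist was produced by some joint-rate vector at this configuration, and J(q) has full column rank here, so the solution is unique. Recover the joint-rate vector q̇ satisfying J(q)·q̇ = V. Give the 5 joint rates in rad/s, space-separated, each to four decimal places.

o_n = [1.3371, -0.4079, 0.3673]
J₁: ẑ×o_n = [0.4079, 1.3371, -0.0000], ω = ẑ
J2: z=[0.9563, 0.2924, 0.0000] o=[0.1345, -0.4399, 0.0000] → [0.1074, -0.3512, -0.3210, 0.9563, 0.2924, 0.0000]
J3: z=[-0.2810, 0.9193, 0.2756] o=[0.1627, -0.5322, 0.3364] → [-0.0059, 0.3324, -1.1145, -0.2810, 0.9193, 0.2756]
J4: z=[0.6145, -0.0482, 0.7874] o=[0.4428, -0.3837, 0.1269] → [0.0075, 0.5565, 0.0282, 0.6145, -0.0482, 0.7874]
J5: z=[0.6145, -0.0482, 0.7874] o=[0.6910, 0.1075, 0.3443] → [0.4047, 0.4946, -0.2856, 0.6145, -0.0482, 0.7874]
q̇ = J⁺·V = [0.9580, -0.5790, 0.2450, -0.5840, -0.3030]

0.9580 -0.5790 0.2450 -0.5840 -0.3030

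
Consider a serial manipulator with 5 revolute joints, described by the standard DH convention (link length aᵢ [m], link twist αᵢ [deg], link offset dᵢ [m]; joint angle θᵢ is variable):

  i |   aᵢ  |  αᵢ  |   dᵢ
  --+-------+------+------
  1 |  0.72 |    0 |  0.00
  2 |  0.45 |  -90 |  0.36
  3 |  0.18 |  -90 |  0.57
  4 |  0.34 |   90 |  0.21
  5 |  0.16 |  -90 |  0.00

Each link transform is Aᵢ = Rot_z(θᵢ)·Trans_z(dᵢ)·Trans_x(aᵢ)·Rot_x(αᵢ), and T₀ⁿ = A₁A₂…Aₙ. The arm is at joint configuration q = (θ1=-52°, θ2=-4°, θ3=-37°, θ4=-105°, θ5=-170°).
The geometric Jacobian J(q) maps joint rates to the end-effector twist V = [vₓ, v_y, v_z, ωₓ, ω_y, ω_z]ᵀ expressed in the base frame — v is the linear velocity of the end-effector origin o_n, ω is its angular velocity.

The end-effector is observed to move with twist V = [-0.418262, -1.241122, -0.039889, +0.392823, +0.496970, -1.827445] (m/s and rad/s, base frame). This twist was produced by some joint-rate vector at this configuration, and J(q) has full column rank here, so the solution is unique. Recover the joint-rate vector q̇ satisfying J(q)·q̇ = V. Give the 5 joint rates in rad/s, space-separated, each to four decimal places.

-0.4890 -0.6050 0.7630 0.4700 0.6160

o_n = [1.4342, -0.7020, 0.2944]
J₁: ẑ×o_n = [0.7020, 1.4342, -0.0000], ω = ẑ
J2: z=[0.0000, 0.0000, 1.0000] o=[0.4433, -0.5674, 0.0000] → [0.1346, 0.9909, -0.0000, 0.0000, 0.0000, 1.0000]
J3: z=[0.8290, 0.5592, 0.0000] o=[0.6949, -0.9404, 0.3600] → [-0.0367, 0.0544, -0.2157, 0.8290, 0.5592, 0.0000]
J4: z=[0.3365, -0.4989, -0.7986] o=[1.2479, -0.7409, 0.4683] → [0.1178, -0.0903, 0.1060, 0.3365, -0.4989, -0.7986]
J5: z=[-0.6459, 0.4948, -0.5813] o=[1.5515, -0.6037, 0.2477] → [-0.0340, 0.0984, 0.1215, -0.6459, 0.4948, -0.5813]
q̇ = J⁺·V = [-0.4890, -0.6050, 0.7630, 0.4700, 0.6160]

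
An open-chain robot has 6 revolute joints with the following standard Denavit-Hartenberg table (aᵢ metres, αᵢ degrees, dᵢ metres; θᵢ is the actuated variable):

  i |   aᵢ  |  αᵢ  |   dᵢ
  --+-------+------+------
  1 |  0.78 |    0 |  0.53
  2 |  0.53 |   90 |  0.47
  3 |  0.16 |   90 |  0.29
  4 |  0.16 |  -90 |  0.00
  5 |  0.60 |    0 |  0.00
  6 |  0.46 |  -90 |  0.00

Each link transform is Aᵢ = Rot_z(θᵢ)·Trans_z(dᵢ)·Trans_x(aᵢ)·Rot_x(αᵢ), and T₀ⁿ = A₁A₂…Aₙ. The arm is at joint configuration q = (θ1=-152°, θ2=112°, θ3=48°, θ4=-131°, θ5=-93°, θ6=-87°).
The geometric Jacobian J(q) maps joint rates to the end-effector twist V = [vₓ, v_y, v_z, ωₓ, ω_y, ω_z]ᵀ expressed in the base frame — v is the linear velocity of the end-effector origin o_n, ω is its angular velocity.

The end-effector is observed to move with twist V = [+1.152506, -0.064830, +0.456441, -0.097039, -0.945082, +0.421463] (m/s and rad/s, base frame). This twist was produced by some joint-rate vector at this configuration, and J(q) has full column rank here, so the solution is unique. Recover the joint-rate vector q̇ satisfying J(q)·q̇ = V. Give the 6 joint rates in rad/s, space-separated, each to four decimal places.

0.6070 0.2610 0.8080 0.6950 -0.1020 0.1350

o_n = [-0.0953, -1.5692, 0.8795]
J₁: ẑ×o_n = [1.5692, -0.0953, 0.0000], ω = ẑ
J2: z=[0.0000, 0.0000, 1.0000] o=[-0.6887, -0.3662, 0.5300] → [1.2030, 0.5934, -0.0000, 0.0000, 0.0000, 1.0000]
J3: z=[-0.6428, -0.7660, 0.0000] o=[-0.2827, -0.7069, 1.0000] → [0.0923, -0.0774, 0.6978, -0.6428, -0.7660, 0.0000]
J4: z=[0.5693, -0.4777, -0.6691] o=[-0.3871, -0.9978, 1.1189] → [-0.2680, -0.0590, -0.1859, 0.5693, -0.4777, -0.6691]
J5: z=[0.8086, 0.1780, 0.5609] o=[-0.3633, -0.8602, 1.0409] → [0.3689, 0.2807, -0.6209, 0.8086, 0.1780, 0.5609]
J6: z=[0.8086, 0.1780, 0.5609] o=[-0.0268, -1.1734, 0.6553] → [0.2619, -0.2197, -0.3078, 0.8086, 0.1780, 0.5609]
q̇ = J⁺·V = [0.6070, 0.2610, 0.8080, 0.6950, -0.1020, 0.1350]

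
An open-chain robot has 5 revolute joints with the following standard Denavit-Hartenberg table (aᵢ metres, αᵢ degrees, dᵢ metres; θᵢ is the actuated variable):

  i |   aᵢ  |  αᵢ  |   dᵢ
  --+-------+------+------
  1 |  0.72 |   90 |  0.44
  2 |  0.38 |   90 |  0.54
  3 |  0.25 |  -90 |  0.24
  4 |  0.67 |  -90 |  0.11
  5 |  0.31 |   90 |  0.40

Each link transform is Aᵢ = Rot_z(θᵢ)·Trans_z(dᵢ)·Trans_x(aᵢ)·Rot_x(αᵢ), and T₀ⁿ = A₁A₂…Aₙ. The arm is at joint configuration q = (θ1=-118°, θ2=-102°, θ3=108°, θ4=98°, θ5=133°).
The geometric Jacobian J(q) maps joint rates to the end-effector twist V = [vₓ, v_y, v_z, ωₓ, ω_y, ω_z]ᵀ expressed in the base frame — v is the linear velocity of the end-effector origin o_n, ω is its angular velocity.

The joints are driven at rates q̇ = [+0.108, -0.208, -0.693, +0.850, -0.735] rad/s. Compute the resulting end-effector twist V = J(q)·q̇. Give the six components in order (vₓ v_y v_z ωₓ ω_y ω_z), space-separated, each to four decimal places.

0.5968 0.0572 -0.1043 -0.6617 -0.7725 0.9534

o_n = [-0.6889, -0.4938, -0.1367]
J₁: ẑ×o_n = [0.4938, -0.6889, 0.0000], ω = ẑ
J2: z=[-0.8829, 0.4695, 0.0000] o=[-0.3380, -0.6357, 0.4400] → [-0.2707, -0.5092, 0.0394, -0.8829, 0.4695, 0.0000]
J3: z=[0.4592, 0.8637, 0.2079] o=[-0.7777, -0.3124, 0.0683] → [-0.1393, 0.1126, -0.1600, 0.4592, 0.8637, 0.2079]
J4: z=[0.1800, -0.3197, 0.9303] o=[-0.8850, -0.0077, 0.1938] → [0.5578, 0.2419, -0.0248, 0.1800, -0.3197, 0.9303]
J5: z=[0.9253, -0.2658, -0.2704] o=[-1.0887, -0.6523, 0.1300] → [0.1137, 0.1386, 0.2529, 0.9253, -0.2658, -0.2704]
V = J·q̇ = [0.5968, 0.0572, -0.1043, -0.6617, -0.7725, 0.9534]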